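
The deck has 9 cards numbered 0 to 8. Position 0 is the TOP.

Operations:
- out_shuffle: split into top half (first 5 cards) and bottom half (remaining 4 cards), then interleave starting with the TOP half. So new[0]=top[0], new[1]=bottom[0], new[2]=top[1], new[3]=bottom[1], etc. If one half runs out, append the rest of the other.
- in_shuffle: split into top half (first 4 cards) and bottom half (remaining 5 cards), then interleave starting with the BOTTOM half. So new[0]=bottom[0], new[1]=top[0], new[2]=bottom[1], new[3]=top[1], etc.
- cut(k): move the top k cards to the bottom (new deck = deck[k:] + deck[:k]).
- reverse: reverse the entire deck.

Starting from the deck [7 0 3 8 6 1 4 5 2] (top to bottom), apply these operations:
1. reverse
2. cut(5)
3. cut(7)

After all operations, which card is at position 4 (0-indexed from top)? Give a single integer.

Answer: 0

Derivation:
After op 1 (reverse): [2 5 4 1 6 8 3 0 7]
After op 2 (cut(5)): [8 3 0 7 2 5 4 1 6]
After op 3 (cut(7)): [1 6 8 3 0 7 2 5 4]
Position 4: card 0.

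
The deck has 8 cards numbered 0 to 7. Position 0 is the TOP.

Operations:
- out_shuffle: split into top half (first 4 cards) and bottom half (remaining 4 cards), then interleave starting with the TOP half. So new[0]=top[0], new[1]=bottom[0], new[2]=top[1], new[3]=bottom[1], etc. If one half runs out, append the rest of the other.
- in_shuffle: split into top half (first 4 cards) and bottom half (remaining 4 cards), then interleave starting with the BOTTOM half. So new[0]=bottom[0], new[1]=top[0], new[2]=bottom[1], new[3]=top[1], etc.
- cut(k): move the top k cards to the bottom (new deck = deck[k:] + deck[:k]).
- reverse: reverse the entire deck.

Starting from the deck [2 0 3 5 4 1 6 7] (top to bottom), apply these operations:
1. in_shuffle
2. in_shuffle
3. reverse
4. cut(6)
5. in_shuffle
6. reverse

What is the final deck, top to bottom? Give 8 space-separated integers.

After op 1 (in_shuffle): [4 2 1 0 6 3 7 5]
After op 2 (in_shuffle): [6 4 3 2 7 1 5 0]
After op 3 (reverse): [0 5 1 7 2 3 4 6]
After op 4 (cut(6)): [4 6 0 5 1 7 2 3]
After op 5 (in_shuffle): [1 4 7 6 2 0 3 5]
After op 6 (reverse): [5 3 0 2 6 7 4 1]

Answer: 5 3 0 2 6 7 4 1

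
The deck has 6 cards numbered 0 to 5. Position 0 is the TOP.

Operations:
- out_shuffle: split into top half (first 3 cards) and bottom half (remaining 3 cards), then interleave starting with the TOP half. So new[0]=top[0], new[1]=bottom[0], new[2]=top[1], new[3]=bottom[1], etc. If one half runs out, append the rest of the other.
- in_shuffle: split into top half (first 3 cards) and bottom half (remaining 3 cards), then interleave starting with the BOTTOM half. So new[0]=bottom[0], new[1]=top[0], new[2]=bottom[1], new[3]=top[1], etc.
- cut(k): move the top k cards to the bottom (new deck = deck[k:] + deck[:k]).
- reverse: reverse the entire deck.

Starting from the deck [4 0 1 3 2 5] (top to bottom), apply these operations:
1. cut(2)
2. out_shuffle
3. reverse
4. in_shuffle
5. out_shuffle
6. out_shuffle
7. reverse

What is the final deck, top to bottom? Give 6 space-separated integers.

Answer: 4 0 5 2 1 3

Derivation:
After op 1 (cut(2)): [1 3 2 5 4 0]
After op 2 (out_shuffle): [1 5 3 4 2 0]
After op 3 (reverse): [0 2 4 3 5 1]
After op 4 (in_shuffle): [3 0 5 2 1 4]
After op 5 (out_shuffle): [3 2 0 1 5 4]
After op 6 (out_shuffle): [3 1 2 5 0 4]
After op 7 (reverse): [4 0 5 2 1 3]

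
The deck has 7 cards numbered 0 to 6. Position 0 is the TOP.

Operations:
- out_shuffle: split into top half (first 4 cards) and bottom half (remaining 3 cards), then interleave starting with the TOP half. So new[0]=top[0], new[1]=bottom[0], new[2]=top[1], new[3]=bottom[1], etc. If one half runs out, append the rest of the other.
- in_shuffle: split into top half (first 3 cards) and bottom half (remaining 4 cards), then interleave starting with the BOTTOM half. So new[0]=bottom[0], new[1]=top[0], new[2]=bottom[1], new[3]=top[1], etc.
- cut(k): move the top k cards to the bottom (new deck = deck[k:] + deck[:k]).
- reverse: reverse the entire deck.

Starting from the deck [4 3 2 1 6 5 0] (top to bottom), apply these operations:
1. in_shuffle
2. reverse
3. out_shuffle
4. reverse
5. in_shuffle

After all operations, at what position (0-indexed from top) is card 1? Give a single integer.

After op 1 (in_shuffle): [1 4 6 3 5 2 0]
After op 2 (reverse): [0 2 5 3 6 4 1]
After op 3 (out_shuffle): [0 6 2 4 5 1 3]
After op 4 (reverse): [3 1 5 4 2 6 0]
After op 5 (in_shuffle): [4 3 2 1 6 5 0]
Card 1 is at position 3.

Answer: 3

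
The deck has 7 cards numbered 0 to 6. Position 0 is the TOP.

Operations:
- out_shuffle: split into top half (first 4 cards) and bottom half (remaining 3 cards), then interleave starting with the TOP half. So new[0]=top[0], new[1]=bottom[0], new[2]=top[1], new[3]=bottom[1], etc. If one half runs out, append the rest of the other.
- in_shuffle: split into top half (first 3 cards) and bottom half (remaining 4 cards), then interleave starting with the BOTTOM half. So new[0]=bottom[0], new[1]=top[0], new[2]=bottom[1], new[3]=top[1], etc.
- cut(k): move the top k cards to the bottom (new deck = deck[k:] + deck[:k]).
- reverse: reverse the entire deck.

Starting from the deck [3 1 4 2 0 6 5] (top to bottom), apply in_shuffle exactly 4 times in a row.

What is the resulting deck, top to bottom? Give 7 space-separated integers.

Answer: 2 3 0 1 6 4 5

Derivation:
After op 1 (in_shuffle): [2 3 0 1 6 4 5]
After op 2 (in_shuffle): [1 2 6 3 4 0 5]
After op 3 (in_shuffle): [3 1 4 2 0 6 5]
After op 4 (in_shuffle): [2 3 0 1 6 4 5]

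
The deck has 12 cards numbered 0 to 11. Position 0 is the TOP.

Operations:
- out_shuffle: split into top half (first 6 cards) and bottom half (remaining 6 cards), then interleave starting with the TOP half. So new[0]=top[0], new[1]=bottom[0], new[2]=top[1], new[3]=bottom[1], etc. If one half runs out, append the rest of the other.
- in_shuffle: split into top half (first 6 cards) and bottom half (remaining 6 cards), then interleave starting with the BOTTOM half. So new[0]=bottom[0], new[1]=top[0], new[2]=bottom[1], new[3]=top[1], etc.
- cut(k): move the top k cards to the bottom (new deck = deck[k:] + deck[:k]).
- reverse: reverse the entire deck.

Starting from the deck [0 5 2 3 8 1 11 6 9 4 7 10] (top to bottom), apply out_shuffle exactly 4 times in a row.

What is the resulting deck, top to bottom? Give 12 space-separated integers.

After op 1 (out_shuffle): [0 11 5 6 2 9 3 4 8 7 1 10]
After op 2 (out_shuffle): [0 3 11 4 5 8 6 7 2 1 9 10]
After op 3 (out_shuffle): [0 6 3 7 11 2 4 1 5 9 8 10]
After op 4 (out_shuffle): [0 4 6 1 3 5 7 9 11 8 2 10]

Answer: 0 4 6 1 3 5 7 9 11 8 2 10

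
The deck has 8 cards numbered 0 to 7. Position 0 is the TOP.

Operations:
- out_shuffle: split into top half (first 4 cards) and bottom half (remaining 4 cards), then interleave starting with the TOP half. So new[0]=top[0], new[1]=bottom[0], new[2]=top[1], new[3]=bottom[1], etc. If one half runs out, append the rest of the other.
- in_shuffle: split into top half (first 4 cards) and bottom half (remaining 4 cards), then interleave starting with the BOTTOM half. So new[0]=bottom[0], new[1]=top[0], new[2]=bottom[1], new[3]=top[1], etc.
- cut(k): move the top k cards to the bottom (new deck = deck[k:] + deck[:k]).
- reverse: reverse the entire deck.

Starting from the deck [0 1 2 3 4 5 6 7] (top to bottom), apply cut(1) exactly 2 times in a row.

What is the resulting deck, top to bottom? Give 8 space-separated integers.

Answer: 2 3 4 5 6 7 0 1

Derivation:
After op 1 (cut(1)): [1 2 3 4 5 6 7 0]
After op 2 (cut(1)): [2 3 4 5 6 7 0 1]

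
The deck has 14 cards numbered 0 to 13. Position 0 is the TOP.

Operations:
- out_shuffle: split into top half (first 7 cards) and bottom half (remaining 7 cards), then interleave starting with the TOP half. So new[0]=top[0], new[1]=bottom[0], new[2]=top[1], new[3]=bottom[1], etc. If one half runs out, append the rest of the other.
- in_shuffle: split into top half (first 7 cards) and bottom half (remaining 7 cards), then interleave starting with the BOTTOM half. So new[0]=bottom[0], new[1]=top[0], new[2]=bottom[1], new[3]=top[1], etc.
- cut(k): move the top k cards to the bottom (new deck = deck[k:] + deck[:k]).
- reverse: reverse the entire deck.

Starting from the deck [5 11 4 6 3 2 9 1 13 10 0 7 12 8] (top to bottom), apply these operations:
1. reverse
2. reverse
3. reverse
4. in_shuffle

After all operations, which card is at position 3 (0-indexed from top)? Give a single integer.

After op 1 (reverse): [8 12 7 0 10 13 1 9 2 3 6 4 11 5]
After op 2 (reverse): [5 11 4 6 3 2 9 1 13 10 0 7 12 8]
After op 3 (reverse): [8 12 7 0 10 13 1 9 2 3 6 4 11 5]
After op 4 (in_shuffle): [9 8 2 12 3 7 6 0 4 10 11 13 5 1]
Position 3: card 12.

Answer: 12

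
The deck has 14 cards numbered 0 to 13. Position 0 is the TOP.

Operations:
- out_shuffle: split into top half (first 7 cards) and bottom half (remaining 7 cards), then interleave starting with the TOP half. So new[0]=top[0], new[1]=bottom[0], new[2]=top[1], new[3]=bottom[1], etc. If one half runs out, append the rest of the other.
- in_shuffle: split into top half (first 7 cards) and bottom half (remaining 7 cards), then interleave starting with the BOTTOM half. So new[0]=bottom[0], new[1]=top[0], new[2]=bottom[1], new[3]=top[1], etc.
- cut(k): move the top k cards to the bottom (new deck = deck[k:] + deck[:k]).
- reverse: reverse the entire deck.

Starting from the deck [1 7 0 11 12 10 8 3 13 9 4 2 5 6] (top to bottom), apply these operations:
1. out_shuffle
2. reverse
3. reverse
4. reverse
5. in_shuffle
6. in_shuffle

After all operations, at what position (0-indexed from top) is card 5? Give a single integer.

Answer: 11

Derivation:
After op 1 (out_shuffle): [1 3 7 13 0 9 11 4 12 2 10 5 8 6]
After op 2 (reverse): [6 8 5 10 2 12 4 11 9 0 13 7 3 1]
After op 3 (reverse): [1 3 7 13 0 9 11 4 12 2 10 5 8 6]
After op 4 (reverse): [6 8 5 10 2 12 4 11 9 0 13 7 3 1]
After op 5 (in_shuffle): [11 6 9 8 0 5 13 10 7 2 3 12 1 4]
After op 6 (in_shuffle): [10 11 7 6 2 9 3 8 12 0 1 5 4 13]
Card 5 is at position 11.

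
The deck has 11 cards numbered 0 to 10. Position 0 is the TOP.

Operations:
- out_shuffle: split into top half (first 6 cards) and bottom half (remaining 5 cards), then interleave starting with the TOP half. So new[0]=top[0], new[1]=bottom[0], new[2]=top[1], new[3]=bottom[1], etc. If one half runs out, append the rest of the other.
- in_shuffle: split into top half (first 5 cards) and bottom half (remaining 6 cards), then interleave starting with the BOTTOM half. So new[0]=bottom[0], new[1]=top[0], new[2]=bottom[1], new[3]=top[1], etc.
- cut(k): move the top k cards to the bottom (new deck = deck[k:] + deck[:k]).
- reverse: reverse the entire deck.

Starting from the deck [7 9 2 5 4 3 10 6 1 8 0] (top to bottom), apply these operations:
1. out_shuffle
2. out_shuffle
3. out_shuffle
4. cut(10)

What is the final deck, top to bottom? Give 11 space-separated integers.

After op 1 (out_shuffle): [7 10 9 6 2 1 5 8 4 0 3]
After op 2 (out_shuffle): [7 5 10 8 9 4 6 0 2 3 1]
After op 3 (out_shuffle): [7 6 5 0 10 2 8 3 9 1 4]
After op 4 (cut(10)): [4 7 6 5 0 10 2 8 3 9 1]

Answer: 4 7 6 5 0 10 2 8 3 9 1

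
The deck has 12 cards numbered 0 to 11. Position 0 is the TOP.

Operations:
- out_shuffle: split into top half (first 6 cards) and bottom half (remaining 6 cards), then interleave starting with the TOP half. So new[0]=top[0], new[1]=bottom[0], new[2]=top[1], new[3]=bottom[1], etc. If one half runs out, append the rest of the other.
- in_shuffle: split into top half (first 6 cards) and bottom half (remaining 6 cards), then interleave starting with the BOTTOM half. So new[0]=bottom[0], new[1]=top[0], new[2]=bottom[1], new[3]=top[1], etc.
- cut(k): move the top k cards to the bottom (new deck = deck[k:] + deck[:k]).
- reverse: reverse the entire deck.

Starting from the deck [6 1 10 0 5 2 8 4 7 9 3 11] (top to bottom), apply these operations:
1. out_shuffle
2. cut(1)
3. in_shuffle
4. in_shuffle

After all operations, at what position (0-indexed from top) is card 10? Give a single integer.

Answer: 2

Derivation:
After op 1 (out_shuffle): [6 8 1 4 10 7 0 9 5 3 2 11]
After op 2 (cut(1)): [8 1 4 10 7 0 9 5 3 2 11 6]
After op 3 (in_shuffle): [9 8 5 1 3 4 2 10 11 7 6 0]
After op 4 (in_shuffle): [2 9 10 8 11 5 7 1 6 3 0 4]
Card 10 is at position 2.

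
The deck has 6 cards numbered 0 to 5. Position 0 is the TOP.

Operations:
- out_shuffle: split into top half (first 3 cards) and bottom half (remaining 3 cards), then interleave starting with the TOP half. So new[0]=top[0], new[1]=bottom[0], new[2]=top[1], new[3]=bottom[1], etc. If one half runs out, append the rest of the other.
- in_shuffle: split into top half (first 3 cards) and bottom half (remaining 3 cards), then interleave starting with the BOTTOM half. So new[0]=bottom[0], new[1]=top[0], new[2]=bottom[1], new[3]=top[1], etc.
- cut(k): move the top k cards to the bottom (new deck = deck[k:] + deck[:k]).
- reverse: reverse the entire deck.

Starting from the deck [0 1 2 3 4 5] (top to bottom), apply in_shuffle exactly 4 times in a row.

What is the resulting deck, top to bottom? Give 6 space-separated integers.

After op 1 (in_shuffle): [3 0 4 1 5 2]
After op 2 (in_shuffle): [1 3 5 0 2 4]
After op 3 (in_shuffle): [0 1 2 3 4 5]
After op 4 (in_shuffle): [3 0 4 1 5 2]

Answer: 3 0 4 1 5 2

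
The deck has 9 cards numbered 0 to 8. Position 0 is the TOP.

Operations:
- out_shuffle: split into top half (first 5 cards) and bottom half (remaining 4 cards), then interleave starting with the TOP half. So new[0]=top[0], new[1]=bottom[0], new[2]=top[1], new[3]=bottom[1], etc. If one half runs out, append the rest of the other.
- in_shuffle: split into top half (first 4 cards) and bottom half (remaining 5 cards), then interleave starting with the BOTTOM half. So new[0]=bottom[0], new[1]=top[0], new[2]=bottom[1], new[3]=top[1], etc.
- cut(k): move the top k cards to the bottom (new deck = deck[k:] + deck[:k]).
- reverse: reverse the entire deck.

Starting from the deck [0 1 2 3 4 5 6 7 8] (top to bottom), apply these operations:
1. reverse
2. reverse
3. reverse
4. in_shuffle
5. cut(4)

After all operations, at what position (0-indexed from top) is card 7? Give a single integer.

After op 1 (reverse): [8 7 6 5 4 3 2 1 0]
After op 2 (reverse): [0 1 2 3 4 5 6 7 8]
After op 3 (reverse): [8 7 6 5 4 3 2 1 0]
After op 4 (in_shuffle): [4 8 3 7 2 6 1 5 0]
After op 5 (cut(4)): [2 6 1 5 0 4 8 3 7]
Card 7 is at position 8.

Answer: 8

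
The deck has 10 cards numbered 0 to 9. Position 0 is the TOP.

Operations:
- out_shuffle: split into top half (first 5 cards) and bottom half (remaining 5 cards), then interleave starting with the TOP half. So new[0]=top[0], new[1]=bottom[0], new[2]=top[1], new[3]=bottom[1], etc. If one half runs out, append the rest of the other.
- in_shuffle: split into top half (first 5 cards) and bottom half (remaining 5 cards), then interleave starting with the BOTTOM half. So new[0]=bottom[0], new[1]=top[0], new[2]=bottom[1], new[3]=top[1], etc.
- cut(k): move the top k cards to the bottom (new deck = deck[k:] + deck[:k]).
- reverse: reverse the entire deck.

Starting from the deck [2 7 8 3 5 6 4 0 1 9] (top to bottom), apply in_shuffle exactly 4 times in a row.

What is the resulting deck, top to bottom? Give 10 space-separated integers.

After op 1 (in_shuffle): [6 2 4 7 0 8 1 3 9 5]
After op 2 (in_shuffle): [8 6 1 2 3 4 9 7 5 0]
After op 3 (in_shuffle): [4 8 9 6 7 1 5 2 0 3]
After op 4 (in_shuffle): [1 4 5 8 2 9 0 6 3 7]

Answer: 1 4 5 8 2 9 0 6 3 7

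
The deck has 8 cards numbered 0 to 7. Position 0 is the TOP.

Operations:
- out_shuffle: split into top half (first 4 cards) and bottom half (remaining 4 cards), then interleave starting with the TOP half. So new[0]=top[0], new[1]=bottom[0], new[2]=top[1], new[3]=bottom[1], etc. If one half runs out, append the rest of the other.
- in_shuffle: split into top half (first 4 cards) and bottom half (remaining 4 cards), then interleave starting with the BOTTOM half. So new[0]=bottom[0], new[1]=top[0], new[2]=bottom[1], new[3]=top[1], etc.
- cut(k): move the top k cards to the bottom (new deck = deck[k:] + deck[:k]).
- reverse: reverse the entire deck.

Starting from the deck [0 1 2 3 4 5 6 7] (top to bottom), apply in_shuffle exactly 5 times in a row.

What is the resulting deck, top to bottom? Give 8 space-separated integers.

Answer: 1 3 5 7 0 2 4 6

Derivation:
After op 1 (in_shuffle): [4 0 5 1 6 2 7 3]
After op 2 (in_shuffle): [6 4 2 0 7 5 3 1]
After op 3 (in_shuffle): [7 6 5 4 3 2 1 0]
After op 4 (in_shuffle): [3 7 2 6 1 5 0 4]
After op 5 (in_shuffle): [1 3 5 7 0 2 4 6]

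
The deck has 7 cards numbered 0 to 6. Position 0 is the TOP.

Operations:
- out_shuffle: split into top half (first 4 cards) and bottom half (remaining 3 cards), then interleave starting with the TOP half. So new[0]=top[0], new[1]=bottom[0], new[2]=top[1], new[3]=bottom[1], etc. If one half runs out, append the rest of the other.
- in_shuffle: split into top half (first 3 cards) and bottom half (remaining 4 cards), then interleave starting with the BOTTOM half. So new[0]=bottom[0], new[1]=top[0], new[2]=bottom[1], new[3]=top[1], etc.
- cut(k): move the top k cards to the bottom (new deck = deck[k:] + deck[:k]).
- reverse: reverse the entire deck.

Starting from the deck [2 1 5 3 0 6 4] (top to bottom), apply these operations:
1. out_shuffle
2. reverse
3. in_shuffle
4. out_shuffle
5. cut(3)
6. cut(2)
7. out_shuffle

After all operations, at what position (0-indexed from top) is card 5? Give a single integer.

Answer: 3

Derivation:
After op 1 (out_shuffle): [2 0 1 6 5 4 3]
After op 2 (reverse): [3 4 5 6 1 0 2]
After op 3 (in_shuffle): [6 3 1 4 0 5 2]
After op 4 (out_shuffle): [6 0 3 5 1 2 4]
After op 5 (cut(3)): [5 1 2 4 6 0 3]
After op 6 (cut(2)): [2 4 6 0 3 5 1]
After op 7 (out_shuffle): [2 3 4 5 6 1 0]
Card 5 is at position 3.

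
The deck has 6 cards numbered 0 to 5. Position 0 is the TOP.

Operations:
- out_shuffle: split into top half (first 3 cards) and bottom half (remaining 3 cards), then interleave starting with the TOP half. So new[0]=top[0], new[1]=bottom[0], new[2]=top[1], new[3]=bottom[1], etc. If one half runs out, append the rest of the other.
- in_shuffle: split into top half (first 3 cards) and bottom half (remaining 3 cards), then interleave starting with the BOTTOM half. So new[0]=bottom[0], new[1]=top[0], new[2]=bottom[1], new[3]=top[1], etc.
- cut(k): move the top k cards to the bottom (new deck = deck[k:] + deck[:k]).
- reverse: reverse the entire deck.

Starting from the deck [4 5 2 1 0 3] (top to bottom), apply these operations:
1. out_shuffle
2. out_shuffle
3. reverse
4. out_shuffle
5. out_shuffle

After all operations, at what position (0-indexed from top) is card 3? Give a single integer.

Answer: 0

Derivation:
After op 1 (out_shuffle): [4 1 5 0 2 3]
After op 2 (out_shuffle): [4 0 1 2 5 3]
After op 3 (reverse): [3 5 2 1 0 4]
After op 4 (out_shuffle): [3 1 5 0 2 4]
After op 5 (out_shuffle): [3 0 1 2 5 4]
Card 3 is at position 0.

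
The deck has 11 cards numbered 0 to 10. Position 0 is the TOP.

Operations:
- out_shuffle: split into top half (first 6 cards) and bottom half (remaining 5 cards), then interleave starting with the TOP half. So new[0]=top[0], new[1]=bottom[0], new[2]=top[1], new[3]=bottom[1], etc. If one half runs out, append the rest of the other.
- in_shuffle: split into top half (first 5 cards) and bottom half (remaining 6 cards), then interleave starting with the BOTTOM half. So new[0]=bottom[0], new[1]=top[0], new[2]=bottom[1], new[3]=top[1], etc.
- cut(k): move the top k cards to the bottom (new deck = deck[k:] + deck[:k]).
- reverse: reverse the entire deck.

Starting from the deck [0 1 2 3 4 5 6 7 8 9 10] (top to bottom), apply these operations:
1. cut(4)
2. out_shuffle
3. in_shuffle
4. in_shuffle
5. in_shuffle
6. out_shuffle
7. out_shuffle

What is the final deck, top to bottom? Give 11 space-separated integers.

After op 1 (cut(4)): [4 5 6 7 8 9 10 0 1 2 3]
After op 2 (out_shuffle): [4 10 5 0 6 1 7 2 8 3 9]
After op 3 (in_shuffle): [1 4 7 10 2 5 8 0 3 6 9]
After op 4 (in_shuffle): [5 1 8 4 0 7 3 10 6 2 9]
After op 5 (in_shuffle): [7 5 3 1 10 8 6 4 2 0 9]
After op 6 (out_shuffle): [7 6 5 4 3 2 1 0 10 9 8]
After op 7 (out_shuffle): [7 1 6 0 5 10 4 9 3 8 2]

Answer: 7 1 6 0 5 10 4 9 3 8 2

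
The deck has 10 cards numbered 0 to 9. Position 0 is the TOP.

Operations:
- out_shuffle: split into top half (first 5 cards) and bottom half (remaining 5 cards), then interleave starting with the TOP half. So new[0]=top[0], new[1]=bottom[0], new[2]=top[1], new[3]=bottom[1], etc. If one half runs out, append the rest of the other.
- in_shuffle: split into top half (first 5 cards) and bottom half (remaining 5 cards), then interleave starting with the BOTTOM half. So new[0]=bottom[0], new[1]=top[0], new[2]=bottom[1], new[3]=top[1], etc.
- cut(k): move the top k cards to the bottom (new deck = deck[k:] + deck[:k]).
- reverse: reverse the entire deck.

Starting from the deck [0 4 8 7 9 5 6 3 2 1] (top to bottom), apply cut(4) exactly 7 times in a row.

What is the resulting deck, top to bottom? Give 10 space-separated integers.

Answer: 2 1 0 4 8 7 9 5 6 3

Derivation:
After op 1 (cut(4)): [9 5 6 3 2 1 0 4 8 7]
After op 2 (cut(4)): [2 1 0 4 8 7 9 5 6 3]
After op 3 (cut(4)): [8 7 9 5 6 3 2 1 0 4]
After op 4 (cut(4)): [6 3 2 1 0 4 8 7 9 5]
After op 5 (cut(4)): [0 4 8 7 9 5 6 3 2 1]
After op 6 (cut(4)): [9 5 6 3 2 1 0 4 8 7]
After op 7 (cut(4)): [2 1 0 4 8 7 9 5 6 3]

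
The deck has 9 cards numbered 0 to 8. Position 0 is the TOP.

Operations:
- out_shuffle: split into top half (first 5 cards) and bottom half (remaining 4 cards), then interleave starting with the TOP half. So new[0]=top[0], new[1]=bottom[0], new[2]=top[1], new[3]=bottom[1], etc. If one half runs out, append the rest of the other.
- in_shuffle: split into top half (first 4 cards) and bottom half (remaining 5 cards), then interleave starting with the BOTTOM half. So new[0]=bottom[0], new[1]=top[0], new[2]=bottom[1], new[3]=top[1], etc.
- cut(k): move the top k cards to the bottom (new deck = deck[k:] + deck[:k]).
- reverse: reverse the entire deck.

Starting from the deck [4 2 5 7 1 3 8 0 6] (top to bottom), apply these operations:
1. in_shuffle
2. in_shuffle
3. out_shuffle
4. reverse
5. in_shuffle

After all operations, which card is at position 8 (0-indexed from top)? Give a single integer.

Answer: 8

Derivation:
After op 1 (in_shuffle): [1 4 3 2 8 5 0 7 6]
After op 2 (in_shuffle): [8 1 5 4 0 3 7 2 6]
After op 3 (out_shuffle): [8 3 1 7 5 2 4 6 0]
After op 4 (reverse): [0 6 4 2 5 7 1 3 8]
After op 5 (in_shuffle): [5 0 7 6 1 4 3 2 8]
Position 8: card 8.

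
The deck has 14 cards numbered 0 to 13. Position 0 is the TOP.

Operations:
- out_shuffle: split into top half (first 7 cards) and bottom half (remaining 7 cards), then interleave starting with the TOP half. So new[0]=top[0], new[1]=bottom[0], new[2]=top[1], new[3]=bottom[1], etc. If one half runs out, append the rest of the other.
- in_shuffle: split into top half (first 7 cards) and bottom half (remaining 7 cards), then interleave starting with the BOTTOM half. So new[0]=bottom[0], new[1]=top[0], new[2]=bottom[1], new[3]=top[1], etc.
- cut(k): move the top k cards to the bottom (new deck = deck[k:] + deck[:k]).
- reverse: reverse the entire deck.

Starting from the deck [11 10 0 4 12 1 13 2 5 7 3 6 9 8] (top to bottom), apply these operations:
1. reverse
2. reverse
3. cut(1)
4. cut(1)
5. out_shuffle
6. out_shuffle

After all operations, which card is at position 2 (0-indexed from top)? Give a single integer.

After op 1 (reverse): [8 9 6 3 7 5 2 13 1 12 4 0 10 11]
After op 2 (reverse): [11 10 0 4 12 1 13 2 5 7 3 6 9 8]
After op 3 (cut(1)): [10 0 4 12 1 13 2 5 7 3 6 9 8 11]
After op 4 (cut(1)): [0 4 12 1 13 2 5 7 3 6 9 8 11 10]
After op 5 (out_shuffle): [0 7 4 3 12 6 1 9 13 8 2 11 5 10]
After op 6 (out_shuffle): [0 9 7 13 4 8 3 2 12 11 6 5 1 10]
Position 2: card 7.

Answer: 7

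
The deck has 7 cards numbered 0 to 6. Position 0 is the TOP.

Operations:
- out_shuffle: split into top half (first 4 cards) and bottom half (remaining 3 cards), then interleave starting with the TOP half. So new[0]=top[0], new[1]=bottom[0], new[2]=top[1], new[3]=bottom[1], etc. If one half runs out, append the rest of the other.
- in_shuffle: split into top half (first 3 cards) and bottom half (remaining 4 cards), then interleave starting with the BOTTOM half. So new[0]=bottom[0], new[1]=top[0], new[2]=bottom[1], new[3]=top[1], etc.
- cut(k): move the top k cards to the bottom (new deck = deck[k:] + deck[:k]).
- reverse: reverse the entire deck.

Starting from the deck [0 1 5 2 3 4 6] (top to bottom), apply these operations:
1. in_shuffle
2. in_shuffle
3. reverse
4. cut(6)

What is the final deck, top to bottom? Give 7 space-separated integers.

Answer: 1 6 3 5 0 4 2

Derivation:
After op 1 (in_shuffle): [2 0 3 1 4 5 6]
After op 2 (in_shuffle): [1 2 4 0 5 3 6]
After op 3 (reverse): [6 3 5 0 4 2 1]
After op 4 (cut(6)): [1 6 3 5 0 4 2]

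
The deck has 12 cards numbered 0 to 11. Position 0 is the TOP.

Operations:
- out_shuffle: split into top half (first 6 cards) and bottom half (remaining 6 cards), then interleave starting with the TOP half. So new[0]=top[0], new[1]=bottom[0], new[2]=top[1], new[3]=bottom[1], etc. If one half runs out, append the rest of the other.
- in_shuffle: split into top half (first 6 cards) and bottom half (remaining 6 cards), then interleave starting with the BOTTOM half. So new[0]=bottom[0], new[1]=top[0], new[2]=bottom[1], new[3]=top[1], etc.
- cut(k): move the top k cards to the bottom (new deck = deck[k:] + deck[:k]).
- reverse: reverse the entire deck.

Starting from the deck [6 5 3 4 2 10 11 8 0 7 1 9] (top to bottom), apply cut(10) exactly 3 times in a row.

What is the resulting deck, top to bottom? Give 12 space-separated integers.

Answer: 11 8 0 7 1 9 6 5 3 4 2 10

Derivation:
After op 1 (cut(10)): [1 9 6 5 3 4 2 10 11 8 0 7]
After op 2 (cut(10)): [0 7 1 9 6 5 3 4 2 10 11 8]
After op 3 (cut(10)): [11 8 0 7 1 9 6 5 3 4 2 10]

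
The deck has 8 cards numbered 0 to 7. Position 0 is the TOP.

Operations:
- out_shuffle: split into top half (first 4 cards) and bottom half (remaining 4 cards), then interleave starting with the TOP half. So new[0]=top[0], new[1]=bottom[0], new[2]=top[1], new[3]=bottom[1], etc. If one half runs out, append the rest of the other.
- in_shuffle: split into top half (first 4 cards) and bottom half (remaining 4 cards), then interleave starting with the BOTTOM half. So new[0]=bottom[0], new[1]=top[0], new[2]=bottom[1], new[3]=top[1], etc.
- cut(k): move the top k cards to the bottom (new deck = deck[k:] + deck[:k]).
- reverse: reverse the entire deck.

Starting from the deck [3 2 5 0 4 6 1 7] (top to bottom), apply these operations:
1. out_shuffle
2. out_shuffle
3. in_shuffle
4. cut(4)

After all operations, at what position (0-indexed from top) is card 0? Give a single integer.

After op 1 (out_shuffle): [3 4 2 6 5 1 0 7]
After op 2 (out_shuffle): [3 5 4 1 2 0 6 7]
After op 3 (in_shuffle): [2 3 0 5 6 4 7 1]
After op 4 (cut(4)): [6 4 7 1 2 3 0 5]
Card 0 is at position 6.

Answer: 6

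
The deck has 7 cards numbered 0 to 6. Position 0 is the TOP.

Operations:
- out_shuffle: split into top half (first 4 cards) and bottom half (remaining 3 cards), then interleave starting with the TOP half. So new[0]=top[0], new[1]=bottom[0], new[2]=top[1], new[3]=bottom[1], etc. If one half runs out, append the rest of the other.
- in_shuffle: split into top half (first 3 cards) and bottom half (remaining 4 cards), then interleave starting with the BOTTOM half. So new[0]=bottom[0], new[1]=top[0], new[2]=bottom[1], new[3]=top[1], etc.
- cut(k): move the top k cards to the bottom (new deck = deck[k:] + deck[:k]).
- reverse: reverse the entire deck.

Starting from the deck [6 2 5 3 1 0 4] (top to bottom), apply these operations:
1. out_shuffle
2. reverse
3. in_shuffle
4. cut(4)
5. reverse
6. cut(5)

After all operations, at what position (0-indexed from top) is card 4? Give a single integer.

Answer: 2

Derivation:
After op 1 (out_shuffle): [6 1 2 0 5 4 3]
After op 2 (reverse): [3 4 5 0 2 1 6]
After op 3 (in_shuffle): [0 3 2 4 1 5 6]
After op 4 (cut(4)): [1 5 6 0 3 2 4]
After op 5 (reverse): [4 2 3 0 6 5 1]
After op 6 (cut(5)): [5 1 4 2 3 0 6]
Card 4 is at position 2.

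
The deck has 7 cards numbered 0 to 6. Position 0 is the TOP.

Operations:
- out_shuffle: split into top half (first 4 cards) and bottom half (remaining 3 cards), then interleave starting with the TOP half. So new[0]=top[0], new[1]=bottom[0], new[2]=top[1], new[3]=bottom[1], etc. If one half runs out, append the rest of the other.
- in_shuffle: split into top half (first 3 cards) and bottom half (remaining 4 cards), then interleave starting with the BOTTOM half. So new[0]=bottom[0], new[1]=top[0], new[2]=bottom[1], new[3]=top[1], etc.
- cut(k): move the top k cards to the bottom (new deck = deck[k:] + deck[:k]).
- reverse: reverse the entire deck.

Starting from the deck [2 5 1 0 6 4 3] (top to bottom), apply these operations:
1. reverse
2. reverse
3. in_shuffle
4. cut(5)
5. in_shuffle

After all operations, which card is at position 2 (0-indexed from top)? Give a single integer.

Answer: 6

Derivation:
After op 1 (reverse): [3 4 6 0 1 5 2]
After op 2 (reverse): [2 5 1 0 6 4 3]
After op 3 (in_shuffle): [0 2 6 5 4 1 3]
After op 4 (cut(5)): [1 3 0 2 6 5 4]
After op 5 (in_shuffle): [2 1 6 3 5 0 4]
Position 2: card 6.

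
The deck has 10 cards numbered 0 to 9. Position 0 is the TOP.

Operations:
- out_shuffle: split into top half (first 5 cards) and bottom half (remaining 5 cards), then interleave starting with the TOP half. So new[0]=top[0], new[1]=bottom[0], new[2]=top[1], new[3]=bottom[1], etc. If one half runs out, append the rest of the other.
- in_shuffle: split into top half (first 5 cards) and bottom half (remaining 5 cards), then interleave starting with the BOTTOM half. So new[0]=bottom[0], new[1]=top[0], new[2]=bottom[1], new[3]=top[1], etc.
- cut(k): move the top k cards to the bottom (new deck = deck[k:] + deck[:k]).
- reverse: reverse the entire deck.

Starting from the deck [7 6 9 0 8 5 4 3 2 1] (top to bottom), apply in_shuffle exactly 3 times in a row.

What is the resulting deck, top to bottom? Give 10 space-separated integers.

Answer: 4 9 1 5 6 2 8 7 3 0

Derivation:
After op 1 (in_shuffle): [5 7 4 6 3 9 2 0 1 8]
After op 2 (in_shuffle): [9 5 2 7 0 4 1 6 8 3]
After op 3 (in_shuffle): [4 9 1 5 6 2 8 7 3 0]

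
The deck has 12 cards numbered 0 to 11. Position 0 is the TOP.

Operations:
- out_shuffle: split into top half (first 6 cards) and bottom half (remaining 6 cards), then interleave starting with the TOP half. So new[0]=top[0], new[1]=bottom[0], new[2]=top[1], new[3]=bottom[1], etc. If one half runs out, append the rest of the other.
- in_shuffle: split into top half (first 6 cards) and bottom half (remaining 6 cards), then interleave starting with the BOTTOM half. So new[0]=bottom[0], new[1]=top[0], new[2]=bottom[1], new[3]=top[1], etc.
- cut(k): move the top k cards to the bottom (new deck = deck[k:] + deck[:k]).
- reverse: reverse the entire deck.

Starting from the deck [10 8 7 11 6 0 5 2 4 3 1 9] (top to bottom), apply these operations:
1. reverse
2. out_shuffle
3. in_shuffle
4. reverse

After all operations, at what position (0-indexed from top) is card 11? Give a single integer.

After op 1 (reverse): [9 1 3 4 2 5 0 6 11 7 8 10]
After op 2 (out_shuffle): [9 0 1 6 3 11 4 7 2 8 5 10]
After op 3 (in_shuffle): [4 9 7 0 2 1 8 6 5 3 10 11]
After op 4 (reverse): [11 10 3 5 6 8 1 2 0 7 9 4]
Card 11 is at position 0.

Answer: 0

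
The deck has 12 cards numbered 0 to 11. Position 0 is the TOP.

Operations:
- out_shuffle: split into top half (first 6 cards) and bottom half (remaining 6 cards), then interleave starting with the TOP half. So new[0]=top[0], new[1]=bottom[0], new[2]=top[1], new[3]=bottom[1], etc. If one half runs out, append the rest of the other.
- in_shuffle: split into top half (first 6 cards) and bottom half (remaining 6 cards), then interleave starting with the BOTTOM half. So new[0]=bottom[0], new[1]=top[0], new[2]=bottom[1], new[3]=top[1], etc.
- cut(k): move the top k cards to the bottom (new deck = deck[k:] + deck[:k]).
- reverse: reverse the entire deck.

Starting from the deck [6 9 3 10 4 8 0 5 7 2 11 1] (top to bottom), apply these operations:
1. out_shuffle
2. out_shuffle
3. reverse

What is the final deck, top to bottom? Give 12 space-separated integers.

Answer: 1 7 8 3 11 5 4 9 2 0 10 6

Derivation:
After op 1 (out_shuffle): [6 0 9 5 3 7 10 2 4 11 8 1]
After op 2 (out_shuffle): [6 10 0 2 9 4 5 11 3 8 7 1]
After op 3 (reverse): [1 7 8 3 11 5 4 9 2 0 10 6]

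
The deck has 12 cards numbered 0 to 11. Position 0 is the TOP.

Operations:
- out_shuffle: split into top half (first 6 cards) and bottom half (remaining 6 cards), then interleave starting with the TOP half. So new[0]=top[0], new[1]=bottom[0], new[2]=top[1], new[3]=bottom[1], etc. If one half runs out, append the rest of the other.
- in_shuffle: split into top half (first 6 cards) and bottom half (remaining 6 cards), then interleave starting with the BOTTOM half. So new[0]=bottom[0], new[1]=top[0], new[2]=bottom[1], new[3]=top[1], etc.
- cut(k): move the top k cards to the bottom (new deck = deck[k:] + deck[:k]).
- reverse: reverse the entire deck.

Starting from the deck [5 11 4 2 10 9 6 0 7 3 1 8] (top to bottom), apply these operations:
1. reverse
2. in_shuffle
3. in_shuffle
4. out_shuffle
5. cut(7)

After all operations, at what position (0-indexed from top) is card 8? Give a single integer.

After op 1 (reverse): [8 1 3 7 0 6 9 10 2 4 11 5]
After op 2 (in_shuffle): [9 8 10 1 2 3 4 7 11 0 5 6]
After op 3 (in_shuffle): [4 9 7 8 11 10 0 1 5 2 6 3]
After op 4 (out_shuffle): [4 0 9 1 7 5 8 2 11 6 10 3]
After op 5 (cut(7)): [2 11 6 10 3 4 0 9 1 7 5 8]
Card 8 is at position 11.

Answer: 11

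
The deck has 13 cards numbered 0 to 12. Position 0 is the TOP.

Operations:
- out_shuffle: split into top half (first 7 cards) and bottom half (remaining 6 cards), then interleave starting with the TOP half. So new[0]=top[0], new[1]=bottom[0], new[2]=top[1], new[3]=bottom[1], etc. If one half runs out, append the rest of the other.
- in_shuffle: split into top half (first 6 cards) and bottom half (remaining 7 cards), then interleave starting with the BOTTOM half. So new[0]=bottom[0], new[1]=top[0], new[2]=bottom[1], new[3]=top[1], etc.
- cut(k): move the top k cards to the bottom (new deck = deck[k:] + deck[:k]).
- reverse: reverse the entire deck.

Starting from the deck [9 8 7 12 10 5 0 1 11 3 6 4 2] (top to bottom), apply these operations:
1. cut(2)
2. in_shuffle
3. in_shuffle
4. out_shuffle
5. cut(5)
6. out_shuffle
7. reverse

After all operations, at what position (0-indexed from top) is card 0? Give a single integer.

Answer: 11

Derivation:
After op 1 (cut(2)): [7 12 10 5 0 1 11 3 6 4 2 9 8]
After op 2 (in_shuffle): [11 7 3 12 6 10 4 5 2 0 9 1 8]
After op 3 (in_shuffle): [4 11 5 7 2 3 0 12 9 6 1 10 8]
After op 4 (out_shuffle): [4 12 11 9 5 6 7 1 2 10 3 8 0]
After op 5 (cut(5)): [6 7 1 2 10 3 8 0 4 12 11 9 5]
After op 6 (out_shuffle): [6 0 7 4 1 12 2 11 10 9 3 5 8]
After op 7 (reverse): [8 5 3 9 10 11 2 12 1 4 7 0 6]
Card 0 is at position 11.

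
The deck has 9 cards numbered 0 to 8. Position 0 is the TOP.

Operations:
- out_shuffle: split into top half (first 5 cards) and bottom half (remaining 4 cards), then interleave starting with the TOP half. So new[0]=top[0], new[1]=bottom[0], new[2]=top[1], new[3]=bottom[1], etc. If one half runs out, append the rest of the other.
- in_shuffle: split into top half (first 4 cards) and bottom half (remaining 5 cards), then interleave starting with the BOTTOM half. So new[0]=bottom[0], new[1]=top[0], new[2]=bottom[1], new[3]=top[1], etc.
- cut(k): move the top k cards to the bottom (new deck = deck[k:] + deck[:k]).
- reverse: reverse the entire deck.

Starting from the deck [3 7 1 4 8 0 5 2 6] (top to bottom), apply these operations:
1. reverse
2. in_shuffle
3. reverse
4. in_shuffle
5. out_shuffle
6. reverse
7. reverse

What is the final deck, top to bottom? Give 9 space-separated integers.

After op 1 (reverse): [6 2 5 0 8 4 1 7 3]
After op 2 (in_shuffle): [8 6 4 2 1 5 7 0 3]
After op 3 (reverse): [3 0 7 5 1 2 4 6 8]
After op 4 (in_shuffle): [1 3 2 0 4 7 6 5 8]
After op 5 (out_shuffle): [1 7 3 6 2 5 0 8 4]
After op 6 (reverse): [4 8 0 5 2 6 3 7 1]
After op 7 (reverse): [1 7 3 6 2 5 0 8 4]

Answer: 1 7 3 6 2 5 0 8 4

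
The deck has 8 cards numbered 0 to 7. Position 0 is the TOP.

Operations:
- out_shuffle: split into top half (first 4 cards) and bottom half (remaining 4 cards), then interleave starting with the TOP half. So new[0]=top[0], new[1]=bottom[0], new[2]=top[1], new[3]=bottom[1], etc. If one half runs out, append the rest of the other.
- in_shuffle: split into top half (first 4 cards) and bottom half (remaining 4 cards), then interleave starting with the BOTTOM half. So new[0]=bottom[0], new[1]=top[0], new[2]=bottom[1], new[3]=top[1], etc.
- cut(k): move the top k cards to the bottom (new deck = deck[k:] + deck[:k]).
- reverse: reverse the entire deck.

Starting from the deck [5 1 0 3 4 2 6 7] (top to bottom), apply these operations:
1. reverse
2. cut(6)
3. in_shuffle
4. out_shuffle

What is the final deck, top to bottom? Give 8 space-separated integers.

After op 1 (reverse): [7 6 2 4 3 0 1 5]
After op 2 (cut(6)): [1 5 7 6 2 4 3 0]
After op 3 (in_shuffle): [2 1 4 5 3 7 0 6]
After op 4 (out_shuffle): [2 3 1 7 4 0 5 6]

Answer: 2 3 1 7 4 0 5 6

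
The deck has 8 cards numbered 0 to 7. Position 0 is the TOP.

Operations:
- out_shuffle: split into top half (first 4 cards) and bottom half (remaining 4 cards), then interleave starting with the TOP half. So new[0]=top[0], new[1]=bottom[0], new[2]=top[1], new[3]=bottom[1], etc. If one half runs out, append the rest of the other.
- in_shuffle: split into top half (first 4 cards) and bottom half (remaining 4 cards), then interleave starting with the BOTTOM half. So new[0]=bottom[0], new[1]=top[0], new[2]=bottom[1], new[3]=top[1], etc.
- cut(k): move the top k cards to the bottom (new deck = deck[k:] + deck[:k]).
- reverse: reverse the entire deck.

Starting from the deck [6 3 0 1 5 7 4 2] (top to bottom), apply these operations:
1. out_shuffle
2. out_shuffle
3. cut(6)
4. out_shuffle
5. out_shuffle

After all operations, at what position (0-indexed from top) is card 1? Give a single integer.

After op 1 (out_shuffle): [6 5 3 7 0 4 1 2]
After op 2 (out_shuffle): [6 0 5 4 3 1 7 2]
After op 3 (cut(6)): [7 2 6 0 5 4 3 1]
After op 4 (out_shuffle): [7 5 2 4 6 3 0 1]
After op 5 (out_shuffle): [7 6 5 3 2 0 4 1]
Card 1 is at position 7.

Answer: 7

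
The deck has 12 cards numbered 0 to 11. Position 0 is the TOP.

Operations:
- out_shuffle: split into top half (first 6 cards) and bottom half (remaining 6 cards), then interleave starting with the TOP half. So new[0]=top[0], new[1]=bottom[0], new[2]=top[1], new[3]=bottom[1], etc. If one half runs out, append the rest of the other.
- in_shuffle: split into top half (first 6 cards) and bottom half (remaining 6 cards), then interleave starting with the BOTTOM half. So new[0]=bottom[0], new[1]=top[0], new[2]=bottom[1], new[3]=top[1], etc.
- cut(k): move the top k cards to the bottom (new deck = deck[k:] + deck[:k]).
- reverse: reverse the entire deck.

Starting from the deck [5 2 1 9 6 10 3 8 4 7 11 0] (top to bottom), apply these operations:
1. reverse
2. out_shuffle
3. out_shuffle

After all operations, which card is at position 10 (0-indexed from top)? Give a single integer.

After op 1 (reverse): [0 11 7 4 8 3 10 6 9 1 2 5]
After op 2 (out_shuffle): [0 10 11 6 7 9 4 1 8 2 3 5]
After op 3 (out_shuffle): [0 4 10 1 11 8 6 2 7 3 9 5]
Position 10: card 9.

Answer: 9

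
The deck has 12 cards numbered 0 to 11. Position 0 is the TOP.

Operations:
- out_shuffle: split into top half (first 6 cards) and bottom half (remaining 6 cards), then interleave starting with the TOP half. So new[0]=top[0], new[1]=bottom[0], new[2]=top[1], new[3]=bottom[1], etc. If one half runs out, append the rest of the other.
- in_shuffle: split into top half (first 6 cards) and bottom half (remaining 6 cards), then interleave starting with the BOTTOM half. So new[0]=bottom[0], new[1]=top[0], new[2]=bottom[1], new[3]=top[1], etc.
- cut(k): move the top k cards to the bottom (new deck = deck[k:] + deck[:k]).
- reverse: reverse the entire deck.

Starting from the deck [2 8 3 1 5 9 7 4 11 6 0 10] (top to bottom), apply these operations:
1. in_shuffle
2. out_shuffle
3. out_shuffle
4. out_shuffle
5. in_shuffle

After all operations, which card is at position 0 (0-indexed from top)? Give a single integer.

Answer: 5

Derivation:
After op 1 (in_shuffle): [7 2 4 8 11 3 6 1 0 5 10 9]
After op 2 (out_shuffle): [7 6 2 1 4 0 8 5 11 10 3 9]
After op 3 (out_shuffle): [7 8 6 5 2 11 1 10 4 3 0 9]
After op 4 (out_shuffle): [7 1 8 10 6 4 5 3 2 0 11 9]
After op 5 (in_shuffle): [5 7 3 1 2 8 0 10 11 6 9 4]
Position 0: card 5.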